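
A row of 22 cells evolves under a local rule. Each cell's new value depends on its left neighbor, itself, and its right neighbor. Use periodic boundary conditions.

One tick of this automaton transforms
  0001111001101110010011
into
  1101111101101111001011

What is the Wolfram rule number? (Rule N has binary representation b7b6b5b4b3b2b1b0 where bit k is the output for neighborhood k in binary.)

position 4: 111 → 1  (bit 7 = 1)
position 6: 110 → 1  (bit 6 = 1)
position 11: 101 → 0  (bit 5 = 0)
position 0: 100 → 1  (bit 4 = 1)
position 3: 011 → 1  (bit 3 = 1)
position 17: 010 → 0  (bit 2 = 0)
position 2: 001 → 0  (bit 1 = 0)
position 1: 000 → 1  (bit 0 = 1)
bits b7..b0 = 11011001 = 217

217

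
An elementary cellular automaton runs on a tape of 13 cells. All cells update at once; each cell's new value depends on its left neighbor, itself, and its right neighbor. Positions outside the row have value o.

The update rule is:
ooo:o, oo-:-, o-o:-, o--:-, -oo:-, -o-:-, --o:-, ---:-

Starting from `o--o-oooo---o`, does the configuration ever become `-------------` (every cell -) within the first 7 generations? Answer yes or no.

------oo-----
-------------
all cells are - at generation 2

yes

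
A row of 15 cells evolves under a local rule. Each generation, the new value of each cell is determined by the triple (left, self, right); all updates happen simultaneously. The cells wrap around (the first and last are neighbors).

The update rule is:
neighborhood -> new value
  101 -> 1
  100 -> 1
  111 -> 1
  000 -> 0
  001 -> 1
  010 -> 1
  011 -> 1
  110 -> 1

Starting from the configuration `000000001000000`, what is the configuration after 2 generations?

000000011100000
000000111110000

000000111110000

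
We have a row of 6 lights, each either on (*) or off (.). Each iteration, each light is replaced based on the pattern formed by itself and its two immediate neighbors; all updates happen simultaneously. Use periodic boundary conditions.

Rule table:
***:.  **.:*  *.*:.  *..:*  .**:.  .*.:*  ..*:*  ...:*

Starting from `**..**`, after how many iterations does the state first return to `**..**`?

iteration 1: .***..
iteration 2: *..***
iteration 3: ***...
iteration 4: ..****
iteration 5: **...*
iteration 6: .****.
iteration 7: *...**
iteration 8: ****..
iteration 9: ...***
iteration 10: ***..*
iteration 11: ..***.
iteration 12: **..**

12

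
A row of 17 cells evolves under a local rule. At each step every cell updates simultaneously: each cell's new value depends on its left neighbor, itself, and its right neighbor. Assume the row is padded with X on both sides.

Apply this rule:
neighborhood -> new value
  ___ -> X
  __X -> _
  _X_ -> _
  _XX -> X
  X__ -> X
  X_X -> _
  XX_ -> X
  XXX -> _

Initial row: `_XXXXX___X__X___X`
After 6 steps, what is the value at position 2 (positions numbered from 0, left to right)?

_

_X___XXX__X__XX_X
__XX_X_XX__X_XX_X
X_XX___XXX___XX_X
X_XXXX_X_XXX_XX_X
X_X__X___X_X_XX_X
X__X__XX_____XX_X
position 2 holds _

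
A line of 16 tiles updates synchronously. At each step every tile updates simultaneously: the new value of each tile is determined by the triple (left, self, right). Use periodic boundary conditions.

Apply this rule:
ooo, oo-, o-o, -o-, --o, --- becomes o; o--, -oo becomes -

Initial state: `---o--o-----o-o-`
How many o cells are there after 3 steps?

oooo-oo-ooooooo-
-oooo-oo-ooooooo
o-oooo-oo-oooooo
count of o: 13

13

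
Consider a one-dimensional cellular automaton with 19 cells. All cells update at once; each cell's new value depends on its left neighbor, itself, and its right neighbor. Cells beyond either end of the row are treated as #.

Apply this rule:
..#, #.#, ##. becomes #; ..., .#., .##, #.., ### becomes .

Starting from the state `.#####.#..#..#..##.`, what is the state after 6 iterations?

#....##..#..#..#.##
#...#.#.#..#..#.#..
#..#.#.#..#..#.#..#
#.#.#.#..#..#.#..#.
##.#.#..#..#.#..#.#
.##.#..#..#.#..#.#.

.##.#..#..#.#..#.#.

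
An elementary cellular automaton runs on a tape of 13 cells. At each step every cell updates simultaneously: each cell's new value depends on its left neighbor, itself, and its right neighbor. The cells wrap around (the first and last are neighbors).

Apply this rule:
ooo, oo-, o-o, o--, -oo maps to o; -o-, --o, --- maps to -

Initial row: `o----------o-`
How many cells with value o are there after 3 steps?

-o----------o
o-o----------
-o-o---------
count of o: 2

2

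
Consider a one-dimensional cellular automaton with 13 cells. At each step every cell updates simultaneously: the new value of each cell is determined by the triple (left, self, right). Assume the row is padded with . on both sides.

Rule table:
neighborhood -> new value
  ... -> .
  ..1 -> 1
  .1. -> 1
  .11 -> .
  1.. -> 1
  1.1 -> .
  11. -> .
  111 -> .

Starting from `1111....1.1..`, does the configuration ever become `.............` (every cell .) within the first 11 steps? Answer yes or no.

no

....1..11.11.
...1111.....1
..1....1...11
.111..111.1..
1...11....11.
11.1..1..1..1
...1111111111
..1..........
.111.........
1...1........
11.111.......
step 11 is 11.111......., still not uniform .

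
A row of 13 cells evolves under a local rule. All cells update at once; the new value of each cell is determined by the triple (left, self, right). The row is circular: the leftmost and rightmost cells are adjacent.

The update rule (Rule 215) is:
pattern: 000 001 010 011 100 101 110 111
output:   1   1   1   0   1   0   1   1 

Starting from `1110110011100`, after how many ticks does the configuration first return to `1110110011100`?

26

0110011101111
0011101100111
1101100111011
1100111011001
1111011001110
0111001110110
1011110110011
1001110011101
1110111101100
0110011100111
0011101111011
1101100111001
1100111011110
0111011001110
1011001110111
1001110110011
1110110011101
1110011101100
0111101100111
0011100111011
1101111011001
1100111001110
0111011110110
1011001110011
1001110111101
1110110011100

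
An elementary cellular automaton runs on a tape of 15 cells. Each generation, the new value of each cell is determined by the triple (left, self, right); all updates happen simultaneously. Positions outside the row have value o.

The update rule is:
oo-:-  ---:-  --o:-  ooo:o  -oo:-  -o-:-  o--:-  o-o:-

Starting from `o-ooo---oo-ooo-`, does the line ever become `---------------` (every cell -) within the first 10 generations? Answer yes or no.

yes

---o--------o--
---------------
all cells are - at generation 2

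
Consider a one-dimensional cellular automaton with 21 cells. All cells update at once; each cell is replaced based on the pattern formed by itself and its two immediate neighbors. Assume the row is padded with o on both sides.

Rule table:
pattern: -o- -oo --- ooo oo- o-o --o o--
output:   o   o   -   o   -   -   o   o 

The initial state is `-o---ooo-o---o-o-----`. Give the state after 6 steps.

-oo-ooo--oo-oo-oo---o
-o--oo-ooo--o--o-o-oo
-oooo--oo-oooooo-o-oo
-ooo-ooo--ooooo--o-oo
-oo--oo-oooooo-ooo-oo
-o-ooo--ooooo--oo--oo

-o-ooo--ooooo--oo--oo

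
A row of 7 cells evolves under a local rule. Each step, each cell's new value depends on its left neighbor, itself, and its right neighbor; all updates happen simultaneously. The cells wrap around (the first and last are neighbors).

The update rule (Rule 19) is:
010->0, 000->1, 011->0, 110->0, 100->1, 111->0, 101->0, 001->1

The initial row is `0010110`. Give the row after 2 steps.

0011110

1100001
0011110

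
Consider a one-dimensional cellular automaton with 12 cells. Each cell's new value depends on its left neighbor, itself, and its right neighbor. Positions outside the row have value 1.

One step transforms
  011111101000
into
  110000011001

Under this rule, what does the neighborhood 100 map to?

At position 9 the neighborhood is 100; the next row has 0 there.

0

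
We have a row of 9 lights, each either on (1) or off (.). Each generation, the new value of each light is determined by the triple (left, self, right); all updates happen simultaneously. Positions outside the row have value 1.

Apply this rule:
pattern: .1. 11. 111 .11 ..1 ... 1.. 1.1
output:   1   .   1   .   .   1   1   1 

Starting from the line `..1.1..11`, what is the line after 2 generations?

.1.11.1..

generation 1: 1.1111..1
generation 2: .1.11.1..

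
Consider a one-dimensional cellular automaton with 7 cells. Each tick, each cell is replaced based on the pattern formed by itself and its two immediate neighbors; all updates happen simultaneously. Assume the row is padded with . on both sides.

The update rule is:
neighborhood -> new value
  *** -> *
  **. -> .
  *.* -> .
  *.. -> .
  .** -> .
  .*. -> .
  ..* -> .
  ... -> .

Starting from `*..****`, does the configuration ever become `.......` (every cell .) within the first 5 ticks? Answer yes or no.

tick 1: ....**.
tick 2: .......
all cells are . at tick 2

yes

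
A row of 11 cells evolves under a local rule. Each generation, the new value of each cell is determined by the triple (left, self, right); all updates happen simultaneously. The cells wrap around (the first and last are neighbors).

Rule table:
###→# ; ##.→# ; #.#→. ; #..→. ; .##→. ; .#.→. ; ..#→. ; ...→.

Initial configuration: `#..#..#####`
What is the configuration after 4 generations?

generation 1: #......####
generation 2: #.......###
generation 3: #........##
generation 4: #.........#

#.........#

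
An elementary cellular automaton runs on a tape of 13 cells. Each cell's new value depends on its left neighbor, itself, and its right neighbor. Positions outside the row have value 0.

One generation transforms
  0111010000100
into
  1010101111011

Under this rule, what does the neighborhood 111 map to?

At position 2 the neighborhood is 111; the next row has 1 there.

1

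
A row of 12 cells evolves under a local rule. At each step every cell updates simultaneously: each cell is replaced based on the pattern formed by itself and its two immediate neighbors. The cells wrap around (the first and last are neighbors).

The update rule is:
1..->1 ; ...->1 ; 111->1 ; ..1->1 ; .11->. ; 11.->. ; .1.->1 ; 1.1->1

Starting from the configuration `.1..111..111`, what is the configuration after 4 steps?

1111111..111

1111.1.11.1.
.11.111..111
1..1.1.11.1.
1111111..111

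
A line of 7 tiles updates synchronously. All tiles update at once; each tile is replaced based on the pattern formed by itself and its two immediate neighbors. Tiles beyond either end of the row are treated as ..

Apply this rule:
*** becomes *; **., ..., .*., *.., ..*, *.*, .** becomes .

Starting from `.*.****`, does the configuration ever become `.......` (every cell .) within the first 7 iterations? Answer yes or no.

iteration 1: ....**.
iteration 2: .......
all cells are . at iteration 2

yes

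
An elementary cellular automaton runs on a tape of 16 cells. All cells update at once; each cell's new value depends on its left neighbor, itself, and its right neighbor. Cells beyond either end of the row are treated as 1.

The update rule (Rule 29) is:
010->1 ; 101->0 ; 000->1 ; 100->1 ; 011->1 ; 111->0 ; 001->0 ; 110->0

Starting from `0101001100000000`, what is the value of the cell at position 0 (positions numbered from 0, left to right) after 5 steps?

0101101011111110
0101001010000000
0101101011111110  (repeats step 1; period 2)
step 5: 0101101011111110
position 0 holds 0

0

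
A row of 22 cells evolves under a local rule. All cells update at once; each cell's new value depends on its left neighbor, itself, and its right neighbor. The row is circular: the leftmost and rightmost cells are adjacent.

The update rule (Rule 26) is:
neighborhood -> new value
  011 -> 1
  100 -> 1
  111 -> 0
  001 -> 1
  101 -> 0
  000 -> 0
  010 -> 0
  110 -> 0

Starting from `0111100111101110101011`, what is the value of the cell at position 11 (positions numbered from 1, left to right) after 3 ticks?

0100011100001000000010
1010110010010100000101
0000101101100010001001
position 11 holds 1

1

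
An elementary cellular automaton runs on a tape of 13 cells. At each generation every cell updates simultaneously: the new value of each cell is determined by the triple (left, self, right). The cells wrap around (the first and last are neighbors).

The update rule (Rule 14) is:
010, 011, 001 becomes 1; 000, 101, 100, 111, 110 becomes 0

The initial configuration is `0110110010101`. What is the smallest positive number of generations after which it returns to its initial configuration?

26

0100100110101
0101101100101
0101001001101
0101011011001
0101010010011
0101010110110
1101010100100
1001010101101
0011010101001
0110010101011
0100110101010
1101100101010
1001001101010
1011011001010
1010010011010
1010110110010
1010100100110
1010101101100
1010101001001
0010101011011
0110101010010
1100101010110
1001101010100
1011001010101
0010011010101
0110110010101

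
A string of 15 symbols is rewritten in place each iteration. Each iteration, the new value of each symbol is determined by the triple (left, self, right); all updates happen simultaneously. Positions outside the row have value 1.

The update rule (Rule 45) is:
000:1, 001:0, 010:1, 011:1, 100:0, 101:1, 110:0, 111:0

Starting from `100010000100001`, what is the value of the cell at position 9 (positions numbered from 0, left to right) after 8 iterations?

001010110101101
001111101111011
001000011000110
001011010010101
001110110011111
001001100010000
001001001010110
001001001111101
position 9 holds 1

1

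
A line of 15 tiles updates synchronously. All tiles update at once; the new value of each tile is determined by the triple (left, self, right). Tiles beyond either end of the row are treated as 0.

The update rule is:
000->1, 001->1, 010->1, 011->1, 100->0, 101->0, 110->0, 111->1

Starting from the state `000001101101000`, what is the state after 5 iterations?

110011001100100

111111001001011
111110011011010
111100110010010
111001100110110
110011001100100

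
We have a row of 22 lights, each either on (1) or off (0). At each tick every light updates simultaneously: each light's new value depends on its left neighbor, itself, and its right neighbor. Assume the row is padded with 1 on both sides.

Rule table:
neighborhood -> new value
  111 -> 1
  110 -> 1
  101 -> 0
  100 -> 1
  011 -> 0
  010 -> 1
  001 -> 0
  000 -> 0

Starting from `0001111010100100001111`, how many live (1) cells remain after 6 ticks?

12

1000111010110110000111
1100011010010011000011
1110001011011001100001
1111001001001100110000
1111101101100110011000
1111100100110011001100
count of 1: 12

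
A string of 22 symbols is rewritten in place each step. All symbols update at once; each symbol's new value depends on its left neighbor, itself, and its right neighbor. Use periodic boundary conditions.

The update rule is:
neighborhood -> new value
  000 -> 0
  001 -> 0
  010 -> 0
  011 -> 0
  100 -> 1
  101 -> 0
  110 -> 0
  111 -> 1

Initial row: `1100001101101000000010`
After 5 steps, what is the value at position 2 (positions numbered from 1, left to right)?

0

0010000000000100000000
0001000000000010000000
0000100000000001000000
0000010000000000100000
0000001000000000010000
position 2 holds 0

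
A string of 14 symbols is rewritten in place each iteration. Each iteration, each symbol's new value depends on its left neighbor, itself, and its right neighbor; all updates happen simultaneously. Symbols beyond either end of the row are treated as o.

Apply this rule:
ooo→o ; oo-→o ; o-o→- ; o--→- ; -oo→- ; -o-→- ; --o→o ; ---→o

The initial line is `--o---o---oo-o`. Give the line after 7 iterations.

-o--oo--oo-o--
---o-o-o-o---o
-oo--------oo-
--o-ooooooo-o-
-o---oooooo---
---oo-ooooo-oo
-oo-o--oooo--o

-oo-o--oooo--o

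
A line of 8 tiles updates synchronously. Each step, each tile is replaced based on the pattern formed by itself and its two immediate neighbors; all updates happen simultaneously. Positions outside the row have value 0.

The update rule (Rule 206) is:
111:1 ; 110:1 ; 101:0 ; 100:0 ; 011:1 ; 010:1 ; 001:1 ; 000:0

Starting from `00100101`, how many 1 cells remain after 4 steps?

01101101
11101101
11101101  (fixed point — unchanged through step 4)
count of 1: 6

6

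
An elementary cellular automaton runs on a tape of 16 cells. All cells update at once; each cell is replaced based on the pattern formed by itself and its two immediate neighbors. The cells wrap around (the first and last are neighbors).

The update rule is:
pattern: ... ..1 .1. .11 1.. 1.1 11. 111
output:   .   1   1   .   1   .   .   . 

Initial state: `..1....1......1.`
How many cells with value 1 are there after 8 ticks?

.111..111....111
....11...1..1...
...1..1.111111..
..11111.......1.
.1.....1.....111
.11...111...1...
1..1.1...1.111..
1111.11.11....11
count of 1: 10

10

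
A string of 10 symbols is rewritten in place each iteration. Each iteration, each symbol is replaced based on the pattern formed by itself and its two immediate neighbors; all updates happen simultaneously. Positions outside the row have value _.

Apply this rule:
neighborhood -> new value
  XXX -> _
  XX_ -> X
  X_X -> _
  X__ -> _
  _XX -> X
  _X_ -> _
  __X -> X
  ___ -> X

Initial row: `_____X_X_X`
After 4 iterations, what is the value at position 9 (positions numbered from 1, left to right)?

XXXXX_____
X___X_XXXX
__XX__X__X
XXXX_X__X_
position 9 holds X

X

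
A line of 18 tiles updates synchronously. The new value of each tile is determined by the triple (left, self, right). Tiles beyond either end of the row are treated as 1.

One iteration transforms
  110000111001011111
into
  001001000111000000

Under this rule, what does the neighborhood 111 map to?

At position 0 the neighborhood is 111; the next row has 0 there.

0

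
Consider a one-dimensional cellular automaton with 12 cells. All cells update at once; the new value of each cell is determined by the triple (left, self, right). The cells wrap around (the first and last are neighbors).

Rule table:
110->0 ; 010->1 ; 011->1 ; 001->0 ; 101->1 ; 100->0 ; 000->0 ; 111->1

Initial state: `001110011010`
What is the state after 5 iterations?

001100010110
001000011100
001000011000
001000010000
001000010000

001000010000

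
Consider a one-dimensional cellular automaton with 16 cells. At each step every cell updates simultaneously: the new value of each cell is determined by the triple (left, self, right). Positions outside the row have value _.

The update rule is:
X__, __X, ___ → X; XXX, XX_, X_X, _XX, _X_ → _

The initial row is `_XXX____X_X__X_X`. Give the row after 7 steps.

X___XXXX___XX___

step 1: X___XXXX___XX___
step 2: _XXX____XXX__XXX
step 3: X___XXXX___XX___  (repeats step 1; period 2)
step 7: X___XXXX___XX___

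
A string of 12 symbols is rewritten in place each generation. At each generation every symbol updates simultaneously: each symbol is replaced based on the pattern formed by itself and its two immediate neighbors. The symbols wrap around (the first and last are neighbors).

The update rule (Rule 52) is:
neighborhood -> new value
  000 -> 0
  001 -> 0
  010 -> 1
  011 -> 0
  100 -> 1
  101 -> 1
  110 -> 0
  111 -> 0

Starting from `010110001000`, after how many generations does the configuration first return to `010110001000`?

12

011001001100
000101100010
000110010011
100001011000
110001100100
001000010110
001100011001
100010000101
010011000110
011000100001
100100110001
010110001000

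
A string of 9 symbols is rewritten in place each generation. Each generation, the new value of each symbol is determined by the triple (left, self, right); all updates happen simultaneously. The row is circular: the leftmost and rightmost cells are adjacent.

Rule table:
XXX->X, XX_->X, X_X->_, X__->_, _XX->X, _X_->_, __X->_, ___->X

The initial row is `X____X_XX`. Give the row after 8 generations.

generation 1: X_XX___XX
generation 2: X_XX_X_XX
generation 3: X_XX___XX  (repeats generation 1; period 2)
generation 8: X_XX_X_XX

X_XX_X_XX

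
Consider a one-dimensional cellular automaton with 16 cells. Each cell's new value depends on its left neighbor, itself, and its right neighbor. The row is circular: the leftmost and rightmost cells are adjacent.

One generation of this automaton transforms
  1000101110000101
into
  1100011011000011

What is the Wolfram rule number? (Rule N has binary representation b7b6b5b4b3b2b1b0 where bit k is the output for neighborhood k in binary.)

position 7: 111 → 0  (bit 7 = 0)
position 0: 110 → 1  (bit 6 = 1)
position 5: 101 → 1  (bit 5 = 1)
position 1: 100 → 1  (bit 4 = 1)
position 6: 011 → 1  (bit 3 = 1)
position 4: 010 → 0  (bit 2 = 0)
position 3: 001 → 0  (bit 1 = 0)
position 2: 000 → 0  (bit 0 = 0)
bits b7..b0 = 01111000 = 120

120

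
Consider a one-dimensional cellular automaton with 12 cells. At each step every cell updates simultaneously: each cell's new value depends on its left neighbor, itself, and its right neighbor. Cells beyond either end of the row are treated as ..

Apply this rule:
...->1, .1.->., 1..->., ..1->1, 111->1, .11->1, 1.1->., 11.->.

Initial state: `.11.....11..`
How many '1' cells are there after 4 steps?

11..11111..1
1..11111..1.
..11111..1..
111111..1..1
count of 1: 8

8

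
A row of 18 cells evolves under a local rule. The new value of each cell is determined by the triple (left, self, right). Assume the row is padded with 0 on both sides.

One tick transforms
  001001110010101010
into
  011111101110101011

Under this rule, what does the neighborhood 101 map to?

0

At position 11 the neighborhood is 101; the next row has 0 there.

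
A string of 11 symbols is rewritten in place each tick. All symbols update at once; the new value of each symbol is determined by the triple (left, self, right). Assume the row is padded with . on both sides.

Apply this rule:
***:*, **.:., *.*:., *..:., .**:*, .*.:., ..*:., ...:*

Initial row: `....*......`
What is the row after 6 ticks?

..*.....***

tick 1: ***...*****
tick 2: **..*.****.
tick 3: *.....***..
tick 4: ..***.**..*
tick 5: *.**..*....
tick 6: ..*.....***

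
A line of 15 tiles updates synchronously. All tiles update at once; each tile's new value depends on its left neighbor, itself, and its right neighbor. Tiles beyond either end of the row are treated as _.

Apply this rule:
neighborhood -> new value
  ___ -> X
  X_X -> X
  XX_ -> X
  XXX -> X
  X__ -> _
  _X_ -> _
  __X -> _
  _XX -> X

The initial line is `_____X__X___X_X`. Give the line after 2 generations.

XXXX_XXXX______

XXXX______X__X_
XXXX_XXXX______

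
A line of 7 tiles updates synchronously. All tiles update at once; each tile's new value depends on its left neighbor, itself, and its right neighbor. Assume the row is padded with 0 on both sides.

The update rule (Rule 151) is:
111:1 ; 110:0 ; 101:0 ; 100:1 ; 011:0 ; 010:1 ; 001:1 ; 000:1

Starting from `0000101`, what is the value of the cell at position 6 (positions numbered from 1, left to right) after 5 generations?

1111101
0111001
1010111
1010010
1011111
position 6 holds 1

1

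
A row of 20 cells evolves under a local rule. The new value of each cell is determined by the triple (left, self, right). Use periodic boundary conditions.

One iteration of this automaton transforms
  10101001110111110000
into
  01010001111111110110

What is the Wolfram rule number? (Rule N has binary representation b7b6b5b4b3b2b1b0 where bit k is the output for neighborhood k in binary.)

233

position 8: 111 → 1  (bit 7 = 1)
position 9: 110 → 1  (bit 6 = 1)
position 1: 101 → 1  (bit 5 = 1)
position 5: 100 → 0  (bit 4 = 0)
position 7: 011 → 1  (bit 3 = 1)
position 0: 010 → 0  (bit 2 = 0)
position 6: 001 → 0  (bit 1 = 0)
position 17: 000 → 1  (bit 0 = 1)
bits b7..b0 = 11101001 = 233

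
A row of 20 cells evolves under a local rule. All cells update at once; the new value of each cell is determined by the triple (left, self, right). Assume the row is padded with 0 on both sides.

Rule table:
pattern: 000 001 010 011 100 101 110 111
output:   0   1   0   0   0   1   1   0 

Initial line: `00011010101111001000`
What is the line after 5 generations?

10101010010100000000

00101101010001010000
01010110100010100000
10101011000101000000
01010101001010000000
10101010010100000000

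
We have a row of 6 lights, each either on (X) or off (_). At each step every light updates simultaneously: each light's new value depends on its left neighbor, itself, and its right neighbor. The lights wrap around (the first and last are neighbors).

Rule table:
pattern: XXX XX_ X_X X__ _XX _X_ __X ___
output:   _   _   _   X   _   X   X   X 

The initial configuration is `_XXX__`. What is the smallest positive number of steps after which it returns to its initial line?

2

step 1: X___XX
step 2: _XXX__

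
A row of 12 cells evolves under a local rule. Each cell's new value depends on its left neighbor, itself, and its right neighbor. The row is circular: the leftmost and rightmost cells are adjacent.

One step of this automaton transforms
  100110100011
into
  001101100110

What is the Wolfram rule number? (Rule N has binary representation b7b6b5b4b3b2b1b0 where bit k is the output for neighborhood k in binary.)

46

position 11: 111 → 0  (bit 7 = 0)
position 0: 110 → 0  (bit 6 = 0)
position 5: 101 → 1  (bit 5 = 1)
position 1: 100 → 0  (bit 4 = 0)
position 3: 011 → 1  (bit 3 = 1)
position 6: 010 → 1  (bit 2 = 1)
position 2: 001 → 1  (bit 1 = 1)
position 8: 000 → 0  (bit 0 = 0)
bits b7..b0 = 00101110 = 46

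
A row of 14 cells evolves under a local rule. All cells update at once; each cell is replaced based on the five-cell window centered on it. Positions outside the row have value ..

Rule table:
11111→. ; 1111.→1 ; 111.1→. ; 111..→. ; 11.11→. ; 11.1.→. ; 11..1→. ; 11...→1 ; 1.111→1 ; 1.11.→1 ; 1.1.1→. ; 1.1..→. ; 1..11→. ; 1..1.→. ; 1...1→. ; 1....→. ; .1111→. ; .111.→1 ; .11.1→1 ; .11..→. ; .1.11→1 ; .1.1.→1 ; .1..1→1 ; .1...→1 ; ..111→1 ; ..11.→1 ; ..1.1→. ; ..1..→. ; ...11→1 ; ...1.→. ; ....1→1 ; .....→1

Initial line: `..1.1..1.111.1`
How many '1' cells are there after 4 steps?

6

step 1: 1..1.1..111...
step 2: .1..1.1.11.1.1
step 3: ..1..1.111..1.
step 4: 1..1..111....1
count of 1: 6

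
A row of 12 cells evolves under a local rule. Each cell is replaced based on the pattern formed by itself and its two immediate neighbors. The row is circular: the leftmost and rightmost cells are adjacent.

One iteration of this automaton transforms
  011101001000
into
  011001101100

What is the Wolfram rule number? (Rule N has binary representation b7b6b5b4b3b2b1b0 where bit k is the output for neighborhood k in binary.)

position 2: 111 → 1  (bit 7 = 1)
position 3: 110 → 0  (bit 6 = 0)
position 4: 101 → 0  (bit 5 = 0)
position 6: 100 → 1  (bit 4 = 1)
position 1: 011 → 1  (bit 3 = 1)
position 5: 010 → 1  (bit 2 = 1)
position 0: 001 → 0  (bit 1 = 0)
position 10: 000 → 0  (bit 0 = 0)
bits b7..b0 = 10011100 = 156

156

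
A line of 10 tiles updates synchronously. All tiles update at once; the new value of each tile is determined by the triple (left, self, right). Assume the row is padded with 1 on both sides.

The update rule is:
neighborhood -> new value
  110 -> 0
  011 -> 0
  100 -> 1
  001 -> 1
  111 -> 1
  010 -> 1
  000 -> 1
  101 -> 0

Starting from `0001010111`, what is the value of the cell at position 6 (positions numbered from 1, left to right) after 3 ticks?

tick 1: 1111010011
tick 2: 1110011101
tick 3: 1101101000
position 6 holds 0

0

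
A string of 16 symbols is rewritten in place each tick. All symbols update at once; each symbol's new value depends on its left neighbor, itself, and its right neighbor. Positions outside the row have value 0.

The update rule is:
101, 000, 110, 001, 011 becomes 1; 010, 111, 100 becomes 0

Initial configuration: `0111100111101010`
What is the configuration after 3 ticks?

1100101100110100
1101011101111001
1110110111001010

1110110111001010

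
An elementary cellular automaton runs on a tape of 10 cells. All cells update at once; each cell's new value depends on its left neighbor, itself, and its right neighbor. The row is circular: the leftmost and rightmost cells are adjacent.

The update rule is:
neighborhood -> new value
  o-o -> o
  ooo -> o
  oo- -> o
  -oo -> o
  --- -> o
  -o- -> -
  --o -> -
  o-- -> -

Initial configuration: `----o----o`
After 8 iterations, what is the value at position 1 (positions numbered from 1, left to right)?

-oo---oo--
-oo-o-oo-o
oooo-oooo-
oooooooooo
oooooooooo  (fixed point — unchanged through iteration 8)
position 1 holds o

o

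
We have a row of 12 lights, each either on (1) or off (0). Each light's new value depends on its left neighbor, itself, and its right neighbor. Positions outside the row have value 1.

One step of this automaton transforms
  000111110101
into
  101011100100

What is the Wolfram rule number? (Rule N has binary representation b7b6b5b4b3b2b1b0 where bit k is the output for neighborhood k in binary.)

150

position 4: 111 → 1  (bit 7 = 1)
position 7: 110 → 0  (bit 6 = 0)
position 8: 101 → 0  (bit 5 = 0)
position 0: 100 → 1  (bit 4 = 1)
position 3: 011 → 0  (bit 3 = 0)
position 9: 010 → 1  (bit 2 = 1)
position 2: 001 → 1  (bit 1 = 1)
position 1: 000 → 0  (bit 0 = 0)
bits b7..b0 = 10010110 = 150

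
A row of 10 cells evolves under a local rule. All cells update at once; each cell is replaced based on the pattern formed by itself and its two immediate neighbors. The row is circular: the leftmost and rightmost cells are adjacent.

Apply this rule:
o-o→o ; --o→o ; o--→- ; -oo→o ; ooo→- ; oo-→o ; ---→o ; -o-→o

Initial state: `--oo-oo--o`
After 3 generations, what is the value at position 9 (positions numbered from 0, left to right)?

-

-oooooo-oo
oo----oooo
-o-oooo---
position 9 holds -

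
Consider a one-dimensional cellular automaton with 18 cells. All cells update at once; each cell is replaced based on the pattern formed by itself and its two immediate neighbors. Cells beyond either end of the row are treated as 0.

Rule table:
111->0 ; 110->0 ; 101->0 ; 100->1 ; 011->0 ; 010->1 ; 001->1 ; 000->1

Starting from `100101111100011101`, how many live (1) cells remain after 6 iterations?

11

111100000011100001
000011111100011111
111100000011100000
000011111100011111  (repeats iteration 2; period 2)
iteration 6: 000011111100011111
count of 1: 11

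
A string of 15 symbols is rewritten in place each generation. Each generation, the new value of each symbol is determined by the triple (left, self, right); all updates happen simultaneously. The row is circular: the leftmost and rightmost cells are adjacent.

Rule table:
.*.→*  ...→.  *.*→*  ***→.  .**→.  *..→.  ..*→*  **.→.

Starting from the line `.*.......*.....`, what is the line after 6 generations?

**......**.....
.......*......*
......**.....**
.....*......*..
....**.....**..
...*......*....

...*......*....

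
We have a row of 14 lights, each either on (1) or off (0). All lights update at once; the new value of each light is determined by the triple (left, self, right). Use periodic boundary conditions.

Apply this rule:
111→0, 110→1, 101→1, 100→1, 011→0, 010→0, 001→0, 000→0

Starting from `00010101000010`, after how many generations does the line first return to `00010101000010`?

14

00001010100001
10000101010000
01000010101000
00100001010100
00010000101010
00001000010101
10000100001010
01000010000101
10100001000010
01010000100001
10101000010000
01010100001000
00101010000100
00010101000010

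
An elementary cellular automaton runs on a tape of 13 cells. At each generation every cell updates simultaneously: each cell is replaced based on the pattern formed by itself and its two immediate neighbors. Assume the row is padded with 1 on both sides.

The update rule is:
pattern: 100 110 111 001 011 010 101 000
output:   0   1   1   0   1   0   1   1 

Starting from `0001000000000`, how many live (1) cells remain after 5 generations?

0100011111110
1001011111111
1000111111111
1010111111111
1101111111111
count of 1: 12

12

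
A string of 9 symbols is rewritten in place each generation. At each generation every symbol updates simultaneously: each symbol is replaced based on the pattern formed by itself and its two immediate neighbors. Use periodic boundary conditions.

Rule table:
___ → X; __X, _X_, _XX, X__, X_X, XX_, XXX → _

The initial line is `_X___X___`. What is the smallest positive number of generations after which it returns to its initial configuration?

2

generation 1: ___X___XX
generation 2: _X___X___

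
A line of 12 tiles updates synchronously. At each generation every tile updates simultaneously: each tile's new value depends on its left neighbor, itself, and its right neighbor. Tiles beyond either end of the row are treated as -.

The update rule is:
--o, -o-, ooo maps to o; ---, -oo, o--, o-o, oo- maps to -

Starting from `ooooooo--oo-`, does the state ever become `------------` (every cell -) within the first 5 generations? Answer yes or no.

no

generation 1: -ooooo--o---
generation 2: o-ooo--oo---
generation 3: o--o--o-----
generation 4: o-oo-oo-----
generation 5: o-----------
generation 5 is o-----------, still not uniform -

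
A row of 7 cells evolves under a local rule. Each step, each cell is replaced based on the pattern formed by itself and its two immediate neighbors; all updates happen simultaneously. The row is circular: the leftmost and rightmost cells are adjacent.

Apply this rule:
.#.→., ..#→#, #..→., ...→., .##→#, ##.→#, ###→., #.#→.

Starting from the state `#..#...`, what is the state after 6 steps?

..#...#
.#...#.
#...#..
...#..#
..#..#.
.#..#..

.#..#..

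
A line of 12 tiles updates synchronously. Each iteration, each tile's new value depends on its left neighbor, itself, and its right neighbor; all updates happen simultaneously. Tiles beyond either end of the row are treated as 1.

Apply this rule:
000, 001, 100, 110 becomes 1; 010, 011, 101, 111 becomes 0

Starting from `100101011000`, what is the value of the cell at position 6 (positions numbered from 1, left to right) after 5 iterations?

0

111000001111
001111110000
110000011111
011111100000
000000111111
position 6 holds 0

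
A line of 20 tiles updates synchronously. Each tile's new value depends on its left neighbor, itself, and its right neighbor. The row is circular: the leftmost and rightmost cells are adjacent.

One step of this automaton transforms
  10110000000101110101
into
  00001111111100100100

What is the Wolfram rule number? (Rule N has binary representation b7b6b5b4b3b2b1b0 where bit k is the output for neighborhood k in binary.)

151

position 14: 111 → 1  (bit 7 = 1)
position 0: 110 → 0  (bit 6 = 0)
position 1: 101 → 0  (bit 5 = 0)
position 4: 100 → 1  (bit 4 = 1)
position 2: 011 → 0  (bit 3 = 0)
position 11: 010 → 1  (bit 2 = 1)
position 10: 001 → 1  (bit 1 = 1)
position 5: 000 → 1  (bit 0 = 1)
bits b7..b0 = 10010111 = 151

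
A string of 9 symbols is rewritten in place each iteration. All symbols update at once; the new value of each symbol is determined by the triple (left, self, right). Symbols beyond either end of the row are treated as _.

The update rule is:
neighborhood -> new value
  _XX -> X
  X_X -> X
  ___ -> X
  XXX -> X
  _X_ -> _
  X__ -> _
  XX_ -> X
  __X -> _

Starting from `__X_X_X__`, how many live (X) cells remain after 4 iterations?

7

X__X_X__X
____X____
XXX___XXX
XXX_X_XXX
count of X: 7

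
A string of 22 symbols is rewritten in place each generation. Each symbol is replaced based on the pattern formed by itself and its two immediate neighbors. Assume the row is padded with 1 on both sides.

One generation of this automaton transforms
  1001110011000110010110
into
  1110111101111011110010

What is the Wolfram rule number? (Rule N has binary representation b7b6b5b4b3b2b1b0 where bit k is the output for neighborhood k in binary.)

position 4: 111 → 1  (bit 7 = 1)
position 0: 110 → 1  (bit 6 = 1)
position 18: 101 → 0  (bit 5 = 0)
position 1: 100 → 1  (bit 4 = 1)
position 3: 011 → 0  (bit 3 = 0)
position 17: 010 → 1  (bit 2 = 1)
position 2: 001 → 1  (bit 1 = 1)
position 11: 000 → 1  (bit 0 = 1)
bits b7..b0 = 11010111 = 215

215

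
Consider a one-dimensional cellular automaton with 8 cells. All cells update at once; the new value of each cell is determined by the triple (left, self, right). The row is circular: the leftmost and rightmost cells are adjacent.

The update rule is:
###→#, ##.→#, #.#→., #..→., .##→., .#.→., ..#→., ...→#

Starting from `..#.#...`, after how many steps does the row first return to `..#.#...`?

16

#.....##
#.###..#
#..##...
....#.#.
###.....
.##.###.
..#..##.
#.....#.
..###...
#..##.##
#...#..#
#.#.....
....###.
###..##.
.##...#.
..#.#...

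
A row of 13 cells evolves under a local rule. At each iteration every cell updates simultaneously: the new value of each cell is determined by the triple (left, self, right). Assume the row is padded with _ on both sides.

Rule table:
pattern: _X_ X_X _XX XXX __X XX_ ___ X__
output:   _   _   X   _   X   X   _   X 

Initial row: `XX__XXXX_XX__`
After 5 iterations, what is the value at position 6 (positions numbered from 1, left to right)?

iteration 1: XXXXX__X_XXX_
iteration 2: X___XXX__X_XX
iteration 3: _X_XX_XXX__XX
iteration 4: X__XX_X_XXXXX
iteration 5: _XXXX___X___X
position 6 holds _

_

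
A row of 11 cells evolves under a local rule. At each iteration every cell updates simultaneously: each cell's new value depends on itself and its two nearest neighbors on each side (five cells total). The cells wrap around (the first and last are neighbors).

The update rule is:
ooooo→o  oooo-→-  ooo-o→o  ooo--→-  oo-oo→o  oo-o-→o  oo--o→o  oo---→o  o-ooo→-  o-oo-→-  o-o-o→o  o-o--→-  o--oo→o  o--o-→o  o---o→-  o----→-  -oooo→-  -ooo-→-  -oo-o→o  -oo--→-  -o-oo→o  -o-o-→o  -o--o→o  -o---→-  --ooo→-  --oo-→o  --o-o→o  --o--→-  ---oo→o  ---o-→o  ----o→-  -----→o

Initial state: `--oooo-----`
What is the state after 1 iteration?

-o----o-ooo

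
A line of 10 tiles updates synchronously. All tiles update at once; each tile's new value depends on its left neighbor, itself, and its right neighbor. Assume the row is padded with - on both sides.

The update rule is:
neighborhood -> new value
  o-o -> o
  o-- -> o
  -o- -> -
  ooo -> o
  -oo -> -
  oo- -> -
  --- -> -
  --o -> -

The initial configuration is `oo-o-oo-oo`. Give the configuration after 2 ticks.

--o-o--o--
---o-o--o-

---o-o--o-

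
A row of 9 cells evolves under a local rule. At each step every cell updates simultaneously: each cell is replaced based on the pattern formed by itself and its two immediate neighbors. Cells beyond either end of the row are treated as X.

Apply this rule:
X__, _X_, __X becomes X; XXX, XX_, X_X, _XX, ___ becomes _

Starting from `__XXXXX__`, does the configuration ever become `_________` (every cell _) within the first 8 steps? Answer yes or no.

step 1: XX_____XX
step 2: __X___X__
step 3: XXXX_XXXX
step 4: _________
all cells are _ at step 4

yes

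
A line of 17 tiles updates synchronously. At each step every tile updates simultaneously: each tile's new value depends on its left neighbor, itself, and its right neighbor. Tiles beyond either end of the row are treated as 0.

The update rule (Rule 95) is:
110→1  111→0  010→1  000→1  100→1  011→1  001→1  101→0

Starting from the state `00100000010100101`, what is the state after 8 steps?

step 1: 11111111110111101
step 2: 10000000010100101
step 3: 11111111110111101  (repeats step 1; period 2)
step 8: 10000000010100101

10000000010100101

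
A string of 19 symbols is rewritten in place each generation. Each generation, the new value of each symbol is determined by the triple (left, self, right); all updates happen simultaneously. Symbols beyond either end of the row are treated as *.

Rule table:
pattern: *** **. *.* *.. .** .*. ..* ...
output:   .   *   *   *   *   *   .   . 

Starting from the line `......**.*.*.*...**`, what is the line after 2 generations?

*.....*********..*.
**....*.......**.**

**....*.......**.**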